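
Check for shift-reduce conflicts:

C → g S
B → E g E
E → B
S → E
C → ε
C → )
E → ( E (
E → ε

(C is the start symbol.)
Yes — I0: [C → .] vs [C → . )]; I3: [E → .] vs [E → . ( E (]; I4: [E → .] vs [E → . ( E (]; I6: [S → E .] vs [B → E . g E]; I8: [E → .] vs [E → . ( E (]; I9: [B → E g E .] vs [B → E . g E]

Augment with C' → C and build the canonical LR(0) collection (I0 = CLOSURE({[C' → . C]}), then GOTO on every symbol after a dot until no new states appear). It has 12 states:
  I0: { [C → . )], [C → . g S], [C → .], [C' → . C] }  — shift, reduce
  I1: { [C → ) .] }  — reduce
  I2: { [C' → C .] }  — accept
  I3: { [B → . E g E], [C → g . S], [E → . ( E (], [E → . B], [E → .], [S → . E] }  — shift, reduce
  I4: { [B → . E g E], [E → ( . E (], [E → . ( E (], [E → . B], [E → .] }  — shift, reduce
  I5: { [E → B .] }  — reduce
  I6: { [B → E . g E], [S → E .] }  — shift, reduce
  I7: { [C → g S .] }  — reduce
  I8: { [B → . E g E], [B → E g . E], [E → . ( E (], [E → . B], [E → .] }  — shift, reduce
  I9: { [B → E . g E], [B → E g E .] }  — shift, reduce
  I10: { [B → E . g E], [E → ( E . (] }  — shift
  I11: { [E → ( E ( .] }  — reduce

I0 contains reduce item [C → .] and shift items [C → . )], [C → . g S] — shift-reduce conflict.
I3 contains reduce item [E → .] and shift item [E → . ( E (] — shift-reduce conflict.
I4 contains reduce item [E → .] and shift item [E → . ( E (] — shift-reduce conflict.
I6 contains reduce item [S → E .] and shift item [B → E . g E] — shift-reduce conflict.
I8 contains reduce item [E → .] and shift item [E → . ( E (] — shift-reduce conflict.
I9 contains reduce item [B → E g E .] and shift item [B → E . g E] — shift-reduce conflict.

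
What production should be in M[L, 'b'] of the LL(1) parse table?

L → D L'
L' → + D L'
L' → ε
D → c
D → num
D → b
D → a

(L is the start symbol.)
To find M[L, 'b'], we find productions for L where 'b' is in the predict set (PREDICT(N → α) = (FIRST(α) \ {ε}) ∪ (FOLLOW(N) if α ⇒* ε)).

Relevant sets:
  FIRST(D) = { 'a', 'b', 'c', 'num' }

L → D L': PREDICT = { 'a', 'b', 'c', 'num' }
  'b' is in predict set, so this production goes in M[L, 'b']

M[L, 'b'] = L → D L'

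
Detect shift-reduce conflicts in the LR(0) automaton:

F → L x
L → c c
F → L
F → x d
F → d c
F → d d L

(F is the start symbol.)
Augment with F' → F and build the canonical LR(0) collection (I0 = CLOSURE({[F' → . F]}), then GOTO on every symbol after a dot until no new states appear). It has 12 states:
  I0: { [F → . L x], [F → . L], [F → . d c], [F → . d d L], [F → . x d], [F' → . F], [L → . c c] }  — shift
  I1: { [F' → F .] }  — accept
  I2: { [F → L . x], [F → L .] }  — shift, reduce
  I3: { [L → c . c] }  — shift
  I4: { [F → d . c], [F → d . d L] }  — shift
  I5: { [F → x . d] }  — shift
  I6: { [F → x d .] }  — reduce
  I7: { [F → d c .] }  — reduce
  I8: { [F → d d . L], [L → . c c] }  — shift
  I9: { [F → d d L .] }  — reduce
  I10: { [L → c c .] }  — reduce
  I11: { [F → L x .] }  — reduce

I2 contains reduce item [F → L .] and shift item [F → L . x] — shift-reduce conflict.

Answer: Yes — I2: [F → L .] vs [F → L . x]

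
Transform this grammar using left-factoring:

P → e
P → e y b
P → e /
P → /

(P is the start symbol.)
P → e P'
P' → ε
P' → y b
P' → /
P → /

Left-factoring transforms A → αβ₁ | αβ₂ into A → αA' and A' → β₁ | β₂
(α is the longest common prefix among the alternatives). Repeat until
no nonterminal has two alternatives with a common prefix.

Round 1: P has alternatives sharing prefix 'e'. Introduce P': P → e P'
  Add: P' → ε
  Add: P' → y b
  Add: P' → /

No remaining common prefixes — done.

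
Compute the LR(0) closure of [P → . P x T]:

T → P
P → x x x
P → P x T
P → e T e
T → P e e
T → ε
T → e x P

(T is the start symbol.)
Start with: [P → . P x T]
  [P → . P x T] has the dot before P: add [P → . x x x], [P → . e T e]
No further items can be added.

CLOSURE = { [P → . P x T], [P → . e T e], [P → . x x x] }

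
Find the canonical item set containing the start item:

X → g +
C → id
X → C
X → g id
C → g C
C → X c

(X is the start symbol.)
First, augment the grammar with X' → X
I₀ = CLOSURE({ [X' → . X] }):
  [X' → . X] has the dot before X: add [X → . g +], [X → . C], [X → . g id]
  [X → . C] has the dot before C: add [C → . id], [C → . g C], [C → . X c]
No further items can be added.

I₀ = { [C → . X c], [C → . g C], [C → . id], [X → . C], [X → . g +], [X → . g id], [X' → . X] }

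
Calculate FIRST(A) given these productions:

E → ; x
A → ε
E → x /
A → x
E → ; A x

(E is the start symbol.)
To compute FIRST(A), examine every production with A on the left-hand side, reading each right-hand side left to right until a non-nullable symbol is reached.

From A → ε:
  - ε-production, so ε ∈ FIRST(A)
From A → x:
  - x is a terminal: add 'x' and stop

Collecting: FIRST(A) = { 'x', ε }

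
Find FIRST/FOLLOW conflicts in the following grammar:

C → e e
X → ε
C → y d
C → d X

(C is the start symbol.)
No FIRST/FOLLOW conflicts.

A FIRST/FOLLOW conflict occurs when a non-terminal N has a nullable alternative N → β (β ⇒* ε) and another alternative N → α with FIRST(α) ∩ FOLLOW(N) ≠ ∅: on such a lookahead the parser cannot decide between expanding α and letting N vanish via β.

Nullable non-terminals: X.
X has a nullable alternative but only one production, so nothing to check.

C has no nullable alternative, so no FIRST/FOLLOW check is needed there.

No FIRST/FOLLOW conflicts found.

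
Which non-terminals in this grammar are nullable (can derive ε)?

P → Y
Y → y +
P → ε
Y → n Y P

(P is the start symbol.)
{ 'P' }

ε-productions: P → ε
So P is immediately nullable.
No further non-terminal can be added: every production for the remaining non-terminals contains a terminal or a non-nullable non-terminal.
Nullable = { 'P' }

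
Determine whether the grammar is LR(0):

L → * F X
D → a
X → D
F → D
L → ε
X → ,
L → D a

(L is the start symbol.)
No. Shift-reduce conflict between [L → .] and [D → . a]

A grammar is LR(0) if no state in the canonical LR(0) collection has:
  - both a shift item (dot before a terminal) and a complete item (shift-reduce conflict), or
  - two or more complete items (reduce-reduce conflict; the accept item [L' → L .] counts as a complete item here).

Augment with L' → L and build the canonical LR(0) collection (I0 = CLOSURE({[L' → . L]}), then GOTO on every symbol after a dot until no new states appear). It has 11 states:
  I0: { [D → . a], [L → . * F X], [L → . D a], [L → .], [L' → . L] }  — shift, reduce
  I1: { [D → . a], [F → . D], [L → * . F X] }  — shift
  I2: { [L → D . a] }  — shift
  I3: { [L' → L .] }  — accept
  I4: { [D → a .] }  — reduce
  I5: { [L → D a .] }  — reduce
  I6: { [F → D .] }  — reduce
  I7: { [D → . a], [L → * F . X], [X → . ,], [X → . D] }  — shift
  I8: { [X → , .] }  — reduce
  I9: { [X → D .] }  — reduce
  I10: { [L → * F X .] }  — reduce

Conflict in state I0:
  Shift-reduce conflict between [L → .] and [D → . a]
So the grammar is NOT LR(0).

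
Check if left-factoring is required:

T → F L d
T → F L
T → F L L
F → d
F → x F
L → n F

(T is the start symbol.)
Left-factoring is needed when two productions for the same non-terminal
share a common prefix on the right-hand side.

Productions for T:
  T → F L d
  T → F L
  T → F L L
Productions for F:
  F → d
  F → x F

Found common prefix 'F L' in productions for T

Answer: Yes, T has productions with common prefix 'F L'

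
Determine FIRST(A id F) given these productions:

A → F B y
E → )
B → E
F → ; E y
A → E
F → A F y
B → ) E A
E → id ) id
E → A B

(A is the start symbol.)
FIRST sets of the non-terminals involved (from the grammar, by fixed-point iteration):
  FIRST(A) = { ')', ';', 'id' }

To compute FIRST(A id F), process the symbols left to right:
Symbol A is a non-terminal. Add FIRST(A) \ {ε} = { ')', ';', 'id' }
A is not nullable (ε ∉ FIRST(A)), so stop here.
FIRST(A id F) = { ')', ';', 'id' }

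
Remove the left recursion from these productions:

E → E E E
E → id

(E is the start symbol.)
E is directly left-recursive. The standard transformation for
  A → A α₁ | ... | A α_m | β₁ | ... | β_n
is
  A  → β₁ A' | ... | β_n A'
  A' → α₁ A' | ... | α_m A' | ε

E → id becomes E → id E'
E → E E E becomes E' → E E E'
Add E' → ε

Resulting grammar:
E → id E'
E' → E E E'
E' → ε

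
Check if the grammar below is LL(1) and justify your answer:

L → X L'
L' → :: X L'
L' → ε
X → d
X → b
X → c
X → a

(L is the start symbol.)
Relevant sets:
  FOLLOW(L') = { $ }

For L':
  PREDICT(L' → :: X L') = { '::' }
  PREDICT(L' → ε) = { $ }
For X:
  PREDICT(X → d) = { 'd' }
  PREDICT(X → b) = { 'b' }
  PREDICT(X → c) = { 'c' }
  PREDICT(X → a) = { 'a' }
L has a single production, so nothing to check there.

All predict sets are disjoint. The grammar IS LL(1).

Answer: Yes, the grammar is LL(1).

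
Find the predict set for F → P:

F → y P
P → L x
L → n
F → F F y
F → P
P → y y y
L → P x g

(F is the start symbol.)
PREDICT(F → P) = (FIRST(RHS) \ {ε}) ∪ (FOLLOW(F) if ε ∈ FIRST(RHS), i.e. RHS ⇒* ε)
FIRST(P) = { 'n', 'y' }
FIRST(P) = { 'n', 'y' }
ε ∉ FIRST(P), so FOLLOW(F) is not added.
PREDICT(F → P) = { 'n', 'y' }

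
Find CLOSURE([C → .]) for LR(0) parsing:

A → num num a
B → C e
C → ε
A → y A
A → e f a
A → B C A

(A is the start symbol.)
To compute CLOSURE, for each item [A → α.Bβ] where B is a non-terminal, add [B → .γ] for all productions B → γ; repeat for the newly added items until nothing changes.

Start with: [C → .]
The dot is at the end, so nothing is added.

CLOSURE = { [C → .] }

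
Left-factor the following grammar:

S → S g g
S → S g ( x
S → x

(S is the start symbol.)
S → S g S'
S' → g
S' → ( x
S → x

Left-factoring transforms A → αβ₁ | αβ₂ into A → αA' and A' → β₁ | β₂
(α is the longest common prefix among the alternatives). Repeat until
no nonterminal has two alternatives with a common prefix.

Round 1: S has alternatives sharing prefix 'S g'. Introduce S': S → S g S'
  Add: S' → g
  Add: S' → ( x

No remaining common prefixes — done.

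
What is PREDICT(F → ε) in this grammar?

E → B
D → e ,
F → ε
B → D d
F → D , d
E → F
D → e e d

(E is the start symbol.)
{ $ }

PREDICT(F → ε) = (FIRST(RHS) \ {ε}) ∪ (FOLLOW(F) if ε ∈ FIRST(RHS), i.e. RHS ⇒* ε)
The right-hand side is ε (FIRST(ε) = { ε }), so the predict set is FOLLOW(F) = { $ }
PREDICT(F → ε) = { $ }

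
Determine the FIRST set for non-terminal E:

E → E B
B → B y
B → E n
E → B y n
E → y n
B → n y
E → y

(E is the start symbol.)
To compute FIRST(E), examine every production with E on the left-hand side, reading each right-hand side left to right until a non-nullable symbol is reached.

FIRST sets of the other non-terminals involved (by the same procedure, iterated to a fixed point):
  FIRST(B) = { 'n', 'y' }

From E → E B:
  - E is the symbol being defined: contributes nothing new
    E is not nullable, so stop
From E → B y n:
  - B is a non-terminal: add FIRST(B) \ {ε} = { 'n', 'y' }
    B is not nullable, so stop
From E → y n:
  - y is a terminal: add 'y' and stop
From E → y:
  - y is a terminal: add 'y' and stop

Collecting: FIRST(E) = { 'n', 'y' }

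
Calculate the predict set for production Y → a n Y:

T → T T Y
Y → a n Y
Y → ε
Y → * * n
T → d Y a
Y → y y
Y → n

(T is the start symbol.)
{ 'a' }

PREDICT(Y → a n Y) = (FIRST(RHS) \ {ε}) ∪ (FOLLOW(Y) if ε ∈ FIRST(RHS), i.e. RHS ⇒* ε)
FIRST(a n Y) = { 'a' }
ε ∉ FIRST(a n Y), so FOLLOW(Y) is not added.
PREDICT(Y → a n Y) = { 'a' }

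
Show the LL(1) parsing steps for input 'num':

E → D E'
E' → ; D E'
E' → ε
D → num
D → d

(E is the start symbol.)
Stack is shown with the top on the left.

Stack     Input  Action
-----------------------
E $       num $  output E → D E'
D E' $    num $  output D → num
num E' $  num $  match 'num'
E' $      $      output E' → ε
$         $      accept

The string is accepted.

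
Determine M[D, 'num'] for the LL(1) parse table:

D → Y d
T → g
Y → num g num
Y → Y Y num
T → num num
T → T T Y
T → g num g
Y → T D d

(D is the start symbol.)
D → Y d

To find M[D, 'num'], we find productions for D where 'num' is in the predict set (PREDICT(N → α) = (FIRST(α) \ {ε}) ∪ (FOLLOW(N) if α ⇒* ε)).

Relevant sets:
  FIRST(Y) = { 'g', 'num' }

D → Y d: PREDICT = { 'g', 'num' }
  'num' is in predict set, so this production goes in M[D, 'num']

M[D, 'num'] = D → Y d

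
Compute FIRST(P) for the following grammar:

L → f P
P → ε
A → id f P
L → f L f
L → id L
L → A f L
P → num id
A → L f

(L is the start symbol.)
To compute FIRST(P), examine every production with P on the left-hand side, reading each right-hand side left to right until a non-nullable symbol is reached.

From P → ε:
  - ε-production, so ε ∈ FIRST(P)
From P → num id:
  - num is a terminal: add 'num' and stop

Collecting: FIRST(P) = { 'num', ε }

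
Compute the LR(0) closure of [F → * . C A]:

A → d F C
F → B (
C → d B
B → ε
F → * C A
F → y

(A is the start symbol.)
Start with: [F → * . C A]
  [F → * . C A] has the dot before C: add [C → . d B]
No further items can be added.

CLOSURE = { [C → . d B], [F → * . C A] }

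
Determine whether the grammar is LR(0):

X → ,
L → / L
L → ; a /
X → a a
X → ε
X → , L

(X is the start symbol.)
No. Shift-reduce conflict between [X → .] and [X → . ,]

A grammar is LR(0) if no state in the canonical LR(0) collection has:
  - both a shift item (dot before a terminal) and a complete item (shift-reduce conflict), or
  - two or more complete items (reduce-reduce conflict; the accept item [X' → X .] counts as a complete item here).

Augment with X' → X and build the canonical LR(0) collection (I0 = CLOSURE({[X' → . X]}), then GOTO on every symbol after a dot until no new states appear). It has 11 states:
  I0: { [X → . , L], [X → . ,], [X → . a a], [X → .], [X' → . X] }  — shift, reduce
  I1: { [L → . / L], [L → . ; a /], [X → , . L], [X → , .] }  — shift, reduce
  I2: { [X' → X .] }  — accept
  I3: { [X → a . a] }  — shift
  I4: { [X → a a .] }  — reduce
  I5: { [L → . / L], [L → . ; a /], [L → / . L] }  — shift
  I6: { [L → ; . a /] }  — shift
  I7: { [X → , L .] }  — reduce
  I8: { [L → ; a . /] }  — shift
  I9: { [L → ; a / .] }  — reduce
  I10: { [L → / L .] }  — reduce

Conflict in state I0:
  Shift-reduce conflict between [X → .] and [X → . ,]
So the grammar is NOT LR(0).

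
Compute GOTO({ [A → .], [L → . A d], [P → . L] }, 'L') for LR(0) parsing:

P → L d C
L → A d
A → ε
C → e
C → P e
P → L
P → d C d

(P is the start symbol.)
GOTO(I, 'L') = CLOSURE({ [A → αX.β] : [A → α.Xβ] ∈ I, X = 'L' })

Items with dot before 'L', with the dot advanced:
  [P → . L] → [P → L .]
Closure adds nothing (no advanced item has the dot before a non-terminal).

GOTO = { [P → L .] }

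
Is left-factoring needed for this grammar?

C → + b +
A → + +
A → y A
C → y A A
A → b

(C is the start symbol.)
Left-factoring is needed when two productions for the same non-terminal
share a common prefix on the right-hand side.

Productions for C:
  C → + b +
  C → y A A
Productions for A:
  A → + +
  A → y A
  A → b

No common prefixes found.

Answer: No, left-factoring is not needed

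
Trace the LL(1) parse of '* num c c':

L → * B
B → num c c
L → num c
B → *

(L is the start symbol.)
LL(1) parsing maintains a stack (initially the start symbol over $) and the input. At each step: if the stack top is a terminal, match it against the current input token; if it is a non-terminal N, replace it with the RHS of M[N, lookahead] (the unique production whose predict set contains the lookahead).

Stack is shown with the top on the left.

Stack      Input        Action
------------------------------
L $        * num c c $  output L → * B
* B $      * num c c $  match '*'
B $        num c c $    output B → num c c
num c c $  num c c $    match 'num'
c c $      c c $        match 'c'
c $        c $          match 'c'
$          $            accept

The string is accepted.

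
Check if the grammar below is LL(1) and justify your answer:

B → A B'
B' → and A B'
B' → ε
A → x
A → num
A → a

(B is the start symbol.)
A grammar is LL(1) if for each non-terminal N with multiple productions, the predict sets of those productions are pairwise disjoint, where PREDICT(N → α) = (FIRST(α) \ {ε}) ∪ (FOLLOW(N) if α ⇒* ε).

Relevant sets:
  FOLLOW(B') = { $ }

For B':
  PREDICT(B' → and A B') = { 'and' }
  PREDICT(B' → ε) = { $ }
For A:
  PREDICT(A → x) = { 'x' }
  PREDICT(A → num) = { 'num' }
  PREDICT(A → a) = { 'a' }
B has a single production, so nothing to check there.

All predict sets are disjoint. The grammar IS LL(1).

Answer: Yes, the grammar is LL(1).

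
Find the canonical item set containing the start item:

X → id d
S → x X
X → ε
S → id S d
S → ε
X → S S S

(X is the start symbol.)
{ [S → . id S d], [S → . x X], [S → .], [X → . S S S], [X → . id d], [X → .], [X' → . X] }

First, augment the grammar with X' → X
I₀ = CLOSURE({ [X' → . X] }):
  [X' → . X] has the dot before X: add [X → . id d], [X → .], [X → . S S S]
  [X → . S S S] has the dot before S: add [S → . x X], [S → . id S d], [S → .]
No further items can be added.

I₀ = { [S → . id S d], [S → . x X], [S → .], [X → . S S S], [X → . id d], [X → .], [X' → . X] }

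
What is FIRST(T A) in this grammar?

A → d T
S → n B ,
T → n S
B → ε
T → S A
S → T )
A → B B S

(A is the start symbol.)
{ 'n' }

FIRST sets of the non-terminals involved (from the grammar, by fixed-point iteration):
  FIRST(T) = { 'n' }

To compute FIRST(T A), process the symbols left to right:
Symbol T is a non-terminal. Add FIRST(T) \ {ε} = { 'n' }
T is not nullable (ε ∉ FIRST(T)), so stop here.
FIRST(T A) = { 'n' }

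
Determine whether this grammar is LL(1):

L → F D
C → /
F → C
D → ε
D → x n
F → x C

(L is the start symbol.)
A grammar is LL(1) if for each non-terminal N with multiple productions, the predict sets of those productions are pairwise disjoint, where PREDICT(N → α) = (FIRST(α) \ {ε}) ∪ (FOLLOW(N) if α ⇒* ε).

Relevant sets:
  FIRST(C) = { '/' }
  FOLLOW(D) = { $ }

For F:
  PREDICT(F → C) = { '/' }
  PREDICT(F → x C) = { 'x' }
For D:
  PREDICT(D → ε) = { $ }
  PREDICT(D → x n) = { 'x' }
L, C have a single production, so nothing to check there.

All predict sets are disjoint. The grammar IS LL(1).

Answer: Yes, the grammar is LL(1).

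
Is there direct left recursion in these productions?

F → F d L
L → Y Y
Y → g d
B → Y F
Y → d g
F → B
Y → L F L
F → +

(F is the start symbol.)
Direct left recursion occurs when N → N α for some non-terminal N (the right-hand side begins with the left-hand side itself).

F → F d L: LEFT RECURSIVE (starts with F)
L → Y Y: starts with Y
Y → g d: starts with g
B → Y F: starts with Y
Y → d g: starts with d
F → B: starts with B
Y → L F L: starts with L
F → +: starts with '+'

The grammar has direct left recursion on: F.

Answer: Yes, F is left-recursive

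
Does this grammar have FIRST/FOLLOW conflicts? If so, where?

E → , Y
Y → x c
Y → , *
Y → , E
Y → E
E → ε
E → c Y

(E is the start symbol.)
A FIRST/FOLLOW conflict occurs when a non-terminal N has a nullable alternative N → β (β ⇒* ε) and another alternative N → α with FIRST(α) ∩ FOLLOW(N) ≠ ∅: on such a lookahead the parser cannot decide between expanding α and letting N vanish via β.

Nullable non-terminals: E, Y.
FIRST sets used below: FIRST(E) = { ',', 'c', ε }

E: nullable alternative(s) E → ε; FOLLOW(E) = { $ }
  E → , Y: FIRST \ {ε} = { ',' } — disjoint from FOLLOW(E)
  E → ε: FIRST \ {ε} = { } — this is the only nullable alternative, skip
  E → c Y: FIRST \ {ε} = { 'c' } — disjoint from FOLLOW(E)

Y: nullable alternative(s) Y → E; FOLLOW(Y) = { $ }
  Y → x c: FIRST \ {ε} = { 'x' } — disjoint from FOLLOW(Y)
  Y → , *: FIRST \ {ε} = { ',' } — disjoint from FOLLOW(Y)
  Y → , E: FIRST \ {ε} = { ',' } — disjoint from FOLLOW(Y)
  Y → E: FIRST \ {ε} = { ',', 'c' } — this is the only nullable alternative, skip

No FIRST/FOLLOW conflicts found.

Answer: No FIRST/FOLLOW conflicts.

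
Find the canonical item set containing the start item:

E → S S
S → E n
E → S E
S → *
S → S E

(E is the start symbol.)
First, augment the grammar with E' → E
I₀ = CLOSURE({ [E' → . E] }):
  [E' → . E] has the dot before E: add [E → . S S], [E → . S E]
  [E → . S S] has the dot before S: add [S → . E n], [S → . *], [S → . S E]
No further items can be added.

I₀ = { [E → . S E], [E → . S S], [E' → . E], [S → . *], [S → . E n], [S → . S E] }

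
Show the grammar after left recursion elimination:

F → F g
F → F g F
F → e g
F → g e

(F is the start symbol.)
F → e g F'
F → g e F'
F' → g F'
F' → g F F'
F' → ε

F is directly left-recursive. The standard transformation for
  A → A α₁ | ... | A α_m | β₁ | ... | β_n
is
  A  → β₁ A' | ... | β_n A'
  A' → α₁ A' | ... | α_m A' | ε

F → e g becomes F → e g F'
F → g e becomes F → g e F'
F → F g becomes F' → g F'
F → F g F becomes F' → g F F'
Add F' → ε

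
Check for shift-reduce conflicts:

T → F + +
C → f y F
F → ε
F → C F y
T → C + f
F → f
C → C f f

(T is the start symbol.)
Yes — I0: [F → .] vs [C → . f y F]; I1: [F → .] vs [C → C . f f]; I4: [F → f .] vs [C → f . y F]; I5: [F → .] vs [C → . f y F]; I6: [F → .] vs [C → C . f f]; I9: [F → f .] vs [C → C f . f]

Augment with T' → T and build the canonical LR(0) collection (I0 = CLOSURE({[T' → . T]}), then GOTO on every symbol after a dot until no new states appear). It has 16 states:
  I0: { [C → . C f f], [C → . f y F], [F → . C F y], [F → . f], [F → .], [T → . C + f], [T → . F + +], [T' → . T] }  — shift, reduce
  I1: { [C → . C f f], [C → . f y F], [C → C . f f], [F → . C F y], [F → . f], [F → .], [F → C . F y], [T → C . + f] }  — shift, reduce
  I2: { [T → F . + +] }  — shift
  I3: { [T' → T .] }  — accept
  I4: { [C → f . y F], [F → f .] }  — shift, reduce
  I5: { [C → . C f f], [C → . f y F], [C → f y . F], [F → . C F y], [F → . f], [F → .] }  — shift, reduce
  I6: { [C → . C f f], [C → . f y F], [C → C . f f], [F → . C F y], [F → . f], [F → .], [F → C . F y] }  — shift, reduce
  I7: { [C → f y F .] }  — reduce
  I8: { [F → C F . y] }  — shift
  I9: { [C → C f . f], [C → f . y F], [F → f .] }  — shift, reduce
  I10: { [C → C f f .] }  — reduce
  I11: { [F → C F y .] }  — reduce
  I12: { [T → F + . +] }  — shift
  I13: { [T → F + + .] }  — reduce
  I14: { [T → C + . f] }  — shift
  I15: { [T → C + f .] }  — reduce

I0 contains reduce item [F → .] and shift items [C → . f y F], [F → . f] — shift-reduce conflict.
I1 contains reduce item [F → .] and shift items [C → C . f f], [C → . f y F], [F → . f], [T → C . + f] — shift-reduce conflict.
I4 contains reduce item [F → f .] and shift item [C → f . y F] — shift-reduce conflict.
I5 contains reduce item [F → .] and shift items [C → . f y F], [F → . f] — shift-reduce conflict.
I6 contains reduce item [F → .] and shift items [C → C . f f], [C → . f y F], [F → . f] — shift-reduce conflict.
I9 contains reduce item [F → f .] and shift items [C → C f . f], [C → f . y F] — shift-reduce conflict.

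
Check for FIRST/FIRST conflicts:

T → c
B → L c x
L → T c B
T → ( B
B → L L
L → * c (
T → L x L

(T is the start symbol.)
Yes. T → c / T → L x L on { 'c' }; T → '(' B / T → L x L on { '(' }; B → L c x / B → L L on { '(', '*', 'c' }; L → T c B / L → '*' c '(' on { '*' }

A FIRST/FIRST conflict occurs when two productions N → α and N → β for the same non-terminal have FIRST(α) ∩ FIRST(β) ≠ ∅ (with ε ∈ FIRST of a nullable right-hand side, so two nullable alternatives also conflict).

FIRST sets of the non-terminals at (or reachable through a nullable prefix from) the front of some alternative:
  FIRST(L) = { '(', '*', 'c' }
  FIRST(T) = { '(', '*', 'c' }

Productions for T:
  T → c: FIRST = { 'c' }
  T → ( B: FIRST = { '(' }
  T → L x L: FIRST = { '(', '*', 'c' }
Productions for B:
  B → L c x: FIRST = { '(', '*', 'c' }
  B → L L: FIRST = { '(', '*', 'c' }
Productions for L:
  L → T c B: FIRST = { '(', '*', 'c' }
  L → * c (: FIRST = { '*' }

Conflict for T: T → c and T → L x L
  Overlap: { 'c' }
Conflict for T: T → ( B and T → L x L
  Overlap: { '(' }
Conflict for B: B → L c x and B → L L
  Overlap: { '(', '*', 'c' }
Conflict for L: L → T c B and L → * c (
  Overlap: { '*' }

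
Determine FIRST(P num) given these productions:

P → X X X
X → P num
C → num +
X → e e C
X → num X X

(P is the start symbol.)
FIRST sets of the non-terminals involved (from the grammar, by fixed-point iteration):
  FIRST(P) = { 'e', 'num' }

To compute FIRST(P num), process the symbols left to right:
Symbol P is a non-terminal. Add FIRST(P) \ {ε} = { 'e', 'num' }
P is not nullable (ε ∉ FIRST(P)), so stop here.
FIRST(P num) = { 'e', 'num' }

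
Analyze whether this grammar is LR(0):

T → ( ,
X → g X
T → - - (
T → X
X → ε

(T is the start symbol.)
A grammar is LR(0) if no state in the canonical LR(0) collection has:
  - both a shift item (dot before a terminal) and a complete item (shift-reduce conflict), or
  - two or more complete items (reduce-reduce conflict; the accept item [T' → T .] counts as a complete item here).

Augment with T' → T and build the canonical LR(0) collection (I0 = CLOSURE({[T' → . T]}), then GOTO on every symbol after a dot until no new states appear). It has 10 states:
  I0: { [T → . ( ,], [T → . - - (], [T → . X], [T' → . T], [X → . g X], [X → .] }  — shift, reduce
  I1: { [T → ( . ,] }  — shift
  I2: { [T → - . - (] }  — shift
  I3: { [T' → T .] }  — accept
  I4: { [T → X .] }  — reduce
  I5: { [X → . g X], [X → .], [X → g . X] }  — shift, reduce
  I6: { [X → g X .] }  — reduce
  I7: { [T → - - . (] }  — shift
  I8: { [T → - - ( .] }  — reduce
  I9: { [T → ( , .] }  — reduce

Conflict in state I0:
  Shift-reduce conflict between [X → .] and [T → . ( ,]
So the grammar is NOT LR(0).

Answer: No. Shift-reduce conflict between [X → .] and [T → . ( ,]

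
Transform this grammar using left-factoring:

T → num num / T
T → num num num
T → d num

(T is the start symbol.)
T → num num T'
T' → / T
T' → num
T → d num

Left-factoring transforms A → αβ₁ | αβ₂ into A → αA' and A' → β₁ | β₂
(α is the longest common prefix among the alternatives). Repeat until
no nonterminal has two alternatives with a common prefix.

Round 1: T has alternatives sharing prefix 'num num'. Introduce T': T → num num T'
  Add: T' → / T
  Add: T' → num

No remaining common prefixes — done.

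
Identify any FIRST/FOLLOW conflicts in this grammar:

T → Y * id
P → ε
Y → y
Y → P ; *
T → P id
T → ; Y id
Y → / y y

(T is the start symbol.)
Nullable non-terminals: P.
P has a nullable alternative but only one production, so nothing to check.

T, Y have no nullable alternative, so no FIRST/FOLLOW check is needed there.

No FIRST/FOLLOW conflicts found.

Answer: No FIRST/FOLLOW conflicts.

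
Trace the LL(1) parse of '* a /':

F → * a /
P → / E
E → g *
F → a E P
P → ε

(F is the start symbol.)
LL(1) parsing maintains a stack (initially the start symbol over $) and the input. At each step: if the stack top is a terminal, match it against the current input token; if it is a non-terminal N, replace it with the RHS of M[N, lookahead] (the unique production whose predict set contains the lookahead).

Stack is shown with the top on the left.

Stack    Input    Action
------------------------
F $      * a / $  output F → * a /
* a / $  * a / $  match '*'
a / $    a / $    match 'a'
/ $      / $      match '/'
$        $        accept

The string is accepted.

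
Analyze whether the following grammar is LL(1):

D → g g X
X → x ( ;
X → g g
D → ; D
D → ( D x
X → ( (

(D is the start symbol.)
Yes, the grammar is LL(1).

For D:
  PREDICT(D → g g X) = { 'g' }
  PREDICT(D → ';' D) = { ';' }
  PREDICT(D → '(' D x) = { '(' }
For X:
  PREDICT(X → x '(' ';') = { 'x' }
  PREDICT(X → g g) = { 'g' }
  PREDICT(X → '(' '(') = { '(' }

All predict sets are disjoint. The grammar IS LL(1).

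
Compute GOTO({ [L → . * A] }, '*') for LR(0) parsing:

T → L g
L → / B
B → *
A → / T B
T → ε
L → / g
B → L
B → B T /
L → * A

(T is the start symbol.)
GOTO(I, '*') = CLOSURE({ [A → αX.β] : [A → α.Xβ] ∈ I, X = '*' })

Items with dot before '*', with the dot advanced:
  [L → . * A] → [L → * . A]
Closure of the advanced items:
  [L → * . A] has the dot before A: add [A → . / T B]

GOTO = { [A → . / T B], [L → * . A] }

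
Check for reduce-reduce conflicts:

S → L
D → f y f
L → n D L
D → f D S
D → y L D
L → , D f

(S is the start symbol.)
No reduce-reduce conflicts

Augment with S' → S and build the canonical LR(0) collection (I0 = CLOSURE({[S' → . S]}), then GOTO on every symbol after a dot until no new states appear). It has 17 states:
  I0: { [L → . , D f], [L → . n D L], [S → . L], [S' → . S] }  — shift
  I1: { [D → . f D S], [D → . f y f], [D → . y L D], [L → , . D f] }  — shift
  I2: { [S → L .] }  — reduce
  I3: { [S' → S .] }  — accept
  I4: { [D → . f D S], [D → . f y f], [D → . y L D], [L → n . D L] }  — shift
  I5: { [L → . , D f], [L → . n D L], [L → n D . L] }  — shift
  I6: { [D → . f D S], [D → . f y f], [D → . y L D], [D → f . D S], [D → f . y f] }  — shift
  I7: { [D → y . L D], [L → . , D f], [L → . n D L] }  — shift
  I8: { [D → . f D S], [D → . f y f], [D → . y L D], [D → y L . D] }  — shift
  I9: { [D → y L D .] }  — reduce
  I10: { [D → f D . S], [L → . , D f], [L → . n D L], [S → . L] }  — shift
  I11: { [D → f y . f], [D → y . L D], [L → . , D f], [L → . n D L] }  — shift
  I12: { [D → f y f .] }  — reduce
  I13: { [D → f D S .] }  — reduce
  I14: { [L → n D L .] }  — reduce
  I15: { [L → , D . f] }  — shift
  I16: { [L → , D f .] }  — reduce

No state contains more than one complete item.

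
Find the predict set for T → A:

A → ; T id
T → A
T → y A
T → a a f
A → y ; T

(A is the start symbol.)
PREDICT(T → A) = (FIRST(RHS) \ {ε}) ∪ (FOLLOW(T) if ε ∈ FIRST(RHS), i.e. RHS ⇒* ε)
FIRST(A) = { ';', 'y' }
FIRST(A) = { ';', 'y' }
ε ∉ FIRST(A), so FOLLOW(T) is not added.
PREDICT(T → A) = { ';', 'y' }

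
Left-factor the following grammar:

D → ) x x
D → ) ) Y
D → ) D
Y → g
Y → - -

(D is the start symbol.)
D → ) D'
D' → x x
D' → ) Y
D' → D
Y → g
Y → - -

Left-factoring transforms A → αβ₁ | αβ₂ into A → αA' and A' → β₁ | β₂
(α is the longest common prefix among the alternatives). Repeat until
no nonterminal has two alternatives with a common prefix.

Round 1: D has alternatives sharing prefix ')'. Introduce D': D → ) D'
  Add: D' → x x
  Add: D' → ) Y
  Add: D' → D

No remaining common prefixes — done.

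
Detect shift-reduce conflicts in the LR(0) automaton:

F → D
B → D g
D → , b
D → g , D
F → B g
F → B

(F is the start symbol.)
Yes — I2: [F → B .] vs [F → B . g]; I3: [F → D .] vs [B → D . g]

A shift-reduce conflict occurs when an LR(0) state has both:
  - a complete (reduce) item [A → α .] (dot at the end), and
  - a shift item [B → β . c γ] (dot before a terminal).

Augment with F' → F and build the canonical LR(0) collection (I0 = CLOSURE({[F' → . F]}), then GOTO on every symbol after a dot until no new states appear). It has 11 states:
  I0: { [B → . D g], [D → . , b], [D → . g , D], [F → . B g], [F → . B], [F → . D], [F' → . F] }  — shift
  I1: { [D → , . b] }  — shift
  I2: { [F → B . g], [F → B .] }  — shift, reduce
  I3: { [B → D . g], [F → D .] }  — shift, reduce
  I4: { [F' → F .] }  — accept
  I5: { [D → g . , D] }  — shift
  I6: { [D → . , b], [D → . g , D], [D → g , . D] }  — shift
  I7: { [D → g , D .] }  — reduce
  I8: { [B → D g .] }  — reduce
  I9: { [F → B g .] }  — reduce
  I10: { [D → , b .] }  — reduce

I2 contains reduce item [F → B .] and shift item [F → B . g] — shift-reduce conflict.
I3 contains reduce item [F → D .] and shift item [B → D . g] — shift-reduce conflict.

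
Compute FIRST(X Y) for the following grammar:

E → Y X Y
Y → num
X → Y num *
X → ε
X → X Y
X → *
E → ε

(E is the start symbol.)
{ '*', 'num' }

FIRST sets of the non-terminals involved (from the grammar, by fixed-point iteration):
  FIRST(X) = { '*', 'num', ε }
  FIRST(Y) = { 'num' }

To compute FIRST(X Y), process the symbols left to right:
Symbol X is a non-terminal. Add FIRST(X) \ {ε} = { '*', 'num' }
X is nullable (ε ∈ FIRST(X)), continue to the next symbol.
Symbol Y is a non-terminal. Add FIRST(Y) \ {ε} = { 'num' }
Y is not nullable (ε ∉ FIRST(Y)), so stop here.
FIRST(X Y) = { '*', 'num' }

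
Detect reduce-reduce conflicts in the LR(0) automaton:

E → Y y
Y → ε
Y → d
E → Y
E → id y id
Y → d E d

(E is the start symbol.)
Yes — I3: [Y → .] vs [Y → d .]

A reduce-reduce conflict occurs when an LR(0) state has two complete items [A → α .] and [B → β .] — both call for a reduction, and with no lookahead the parser cannot choose between them.

Augment with E' → E and build the canonical LR(0) collection (I0 = CLOSURE({[E' → . E]}), then GOTO on every symbol after a dot until no new states appear). It has 10 states:
  I0: { [E → . Y y], [E → . Y], [E → . id y id], [E' → . E], [Y → . d E d], [Y → . d], [Y → .] }  — shift, reduce
  I1: { [E' → E .] }  — accept
  I2: { [E → Y . y], [E → Y .] }  — shift, reduce
  I3: { [E → . Y y], [E → . Y], [E → . id y id], [Y → . d E d], [Y → . d], [Y → .], [Y → d . E d], [Y → d .] }  — shift, 2 reduces
  I4: { [E → id . y id] }  — shift
  I5: { [E → id y . id] }  — shift
  I6: { [E → id y id .] }  — reduce
  I7: { [Y → d E . d] }  — shift
  I8: { [Y → d E d .] }  — reduce
  I9: { [E → Y y .] }  — reduce

I3 contains complete items [Y → .], [Y → d .] — reduce-reduce conflict.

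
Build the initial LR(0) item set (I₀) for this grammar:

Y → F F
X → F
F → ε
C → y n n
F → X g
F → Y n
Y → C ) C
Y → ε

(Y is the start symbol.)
{ [C → . y n n], [F → . X g], [F → . Y n], [F → .], [X → . F], [Y → . C ) C], [Y → . F F], [Y → .], [Y' → . Y] }

First, augment the grammar with Y' → Y
I₀ = CLOSURE({ [Y' → . Y] }):
  [Y' → . Y] has the dot before Y: add [Y → . F F], [Y → . C ) C], [Y → .]
  [Y → . F F] has the dot before F: add [F → .], [F → . X g], [F → . Y n]
  [Y → . C ) C] has the dot before C: add [C → . y n n]
  [F → . X g] has the dot before X: add [X → . F]
No further items can be added.

I₀ = { [C → . y n n], [F → . X g], [F → . Y n], [F → .], [X → . F], [Y → . C ) C], [Y → . F F], [Y → .], [Y' → . Y] }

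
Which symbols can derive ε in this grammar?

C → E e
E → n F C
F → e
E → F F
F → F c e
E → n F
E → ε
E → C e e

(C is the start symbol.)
A non-terminal is nullable if it can derive ε (the empty string): either it has an ε-production, or it has a production whose right-hand side consists entirely of nullable non-terminals.

ε-productions: E → ε
So E is immediately nullable.
No further non-terminal can be added: every production for the remaining non-terminals contains a terminal or a non-nullable non-terminal.
Nullable = { 'E' }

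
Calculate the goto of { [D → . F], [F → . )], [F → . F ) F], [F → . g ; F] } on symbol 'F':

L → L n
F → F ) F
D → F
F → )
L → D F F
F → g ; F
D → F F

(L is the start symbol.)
{ [D → F .], [F → F . ) F] }

GOTO(I, 'F') = CLOSURE({ [A → αX.β] : [A → α.Xβ] ∈ I, X = 'F' })

Items with dot before 'F', with the dot advanced:
  [D → . F] → [D → F .]
  [F → . F ) F] → [F → F . ) F]
Closure adds nothing (no advanced item has the dot before a non-terminal).

GOTO = { [D → F .], [F → F . ) F] }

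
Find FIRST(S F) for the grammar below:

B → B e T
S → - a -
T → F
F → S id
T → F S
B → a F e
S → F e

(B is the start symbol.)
FIRST sets of the non-terminals involved (from the grammar, by fixed-point iteration):
  FIRST(S) = { '-' }

To compute FIRST(S F), process the symbols left to right:
Symbol S is a non-terminal. Add FIRST(S) \ {ε} = { '-' }
S is not nullable (ε ∉ FIRST(S)), so stop here.
FIRST(S F) = { '-' }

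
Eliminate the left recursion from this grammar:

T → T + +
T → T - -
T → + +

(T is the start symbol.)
T is directly left-recursive. The standard transformation for
  A → A α₁ | ... | A α_m | β₁ | ... | β_n
is
  A  → β₁ A' | ... | β_n A'
  A' → α₁ A' | ... | α_m A' | ε

T → + + becomes T → + + T'
T → T + + becomes T' → + + T'
T → T - - becomes T' → - - T'
Add T' → ε

Resulting grammar:
T → + + T'
T' → + + T'
T' → - - T'
T' → ε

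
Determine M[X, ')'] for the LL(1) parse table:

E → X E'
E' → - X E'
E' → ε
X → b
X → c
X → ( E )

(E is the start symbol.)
Empty (error entry)

To find M[X, ')'], we find productions for X where ')' is in the predict set (PREDICT(N → α) = (FIRST(α) \ {ε}) ∪ (FOLLOW(N) if α ⇒* ε)).

X → b: PREDICT = { 'b' }
X → c: PREDICT = { 'c' }
X → ( E ): PREDICT = { '(' }

M[X, ')'] is empty (no production applies)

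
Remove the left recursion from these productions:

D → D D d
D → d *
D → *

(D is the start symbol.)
D is directly left-recursive. The standard transformation for
  A → A α₁ | ... | A α_m | β₁ | ... | β_n
is
  A  → β₁ A' | ... | β_n A'
  A' → α₁ A' | ... | α_m A' | ε

D → d * becomes D → d * D'
D → * becomes D → * D'
D → D D d becomes D' → D d D'
Add D' → ε

Resulting grammar:
D → d * D'
D → * D'
D' → D d D'
D' → ε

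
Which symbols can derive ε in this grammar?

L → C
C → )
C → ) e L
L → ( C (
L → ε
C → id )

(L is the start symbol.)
{ 'L' }

A non-terminal is nullable if it can derive ε (the empty string): either it has an ε-production, or it has a production whose right-hand side consists entirely of nullable non-terminals.

ε-productions: L → ε
So L is immediately nullable.
No further non-terminal can be added: every production for the remaining non-terminals contains a terminal or a non-nullable non-terminal.
Nullable = { 'L' }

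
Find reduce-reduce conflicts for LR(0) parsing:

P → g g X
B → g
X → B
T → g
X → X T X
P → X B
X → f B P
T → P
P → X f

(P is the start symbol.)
Augment with P' → P and build the canonical LR(0) collection (I0 = CLOSURE({[P' → . P]}), then GOTO on every symbol after a dot until no new states appear). It has 17 states:
  I0: { [B → . g], [P → . X B], [P → . X f], [P → . g g X], [P' → . P], [X → . B], [X → . X T X], [X → . f B P] }  — shift
  I1: { [X → B .] }  — reduce
  I2: { [P' → P .] }  — accept
  I3: { [B → . g], [P → . X B], [P → . X f], [P → . g g X], [P → X . B], [P → X . f], [T → . P], [T → . g], [X → . B], [X → . X T X], [X → . f B P], [X → X . T X] }  — shift
  I4: { [B → . g], [X → f . B P] }  — shift
  I5: { [B → g .], [P → g . g X] }  — shift, reduce
  I6: { [B → . g], [P → g g . X], [X → . B], [X → . X T X], [X → . f B P] }  — shift
  I7: { [B → . g], [P → . X B], [P → . X f], [P → . g g X], [P → g g X .], [T → . P], [T → . g], [X → . B], [X → . X T X], [X → . f B P], [X → X . T X] }  — shift, reduce
  I8: { [B → g .] }  — reduce
  I9: { [T → P .] }  — reduce
  I10: { [B → . g], [X → . B], [X → . X T X], [X → . f B P], [X → X T . X] }  — shift
  I11: { [B → g .], [P → g . g X], [T → g .] }  — shift, 2 reduces
  I12: { [B → . g], [P → . X B], [P → . X f], [P → . g g X], [T → . P], [T → . g], [X → . B], [X → . X T X], [X → . f B P], [X → X . T X], [X → X T X .] }  — shift, reduce
  I13: { [B → . g], [P → . X B], [P → . X f], [P → . g g X], [X → . B], [X → . X T X], [X → . f B P], [X → f B . P] }  — shift
  I14: { [X → f B P .] }  — reduce
  I15: { [P → X B .], [X → B .] }  — 2 reduces
  I16: { [B → . g], [P → X f .], [X → f . B P] }  — shift, reduce

I11 contains complete items [B → g .], [T → g .] — reduce-reduce conflict.
I15 contains complete items [P → X B .], [X → B .] — reduce-reduce conflict.

Answer: Yes — I11: [B → g .] vs [T → g .]; I15: [P → X B .] vs [X → B .]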